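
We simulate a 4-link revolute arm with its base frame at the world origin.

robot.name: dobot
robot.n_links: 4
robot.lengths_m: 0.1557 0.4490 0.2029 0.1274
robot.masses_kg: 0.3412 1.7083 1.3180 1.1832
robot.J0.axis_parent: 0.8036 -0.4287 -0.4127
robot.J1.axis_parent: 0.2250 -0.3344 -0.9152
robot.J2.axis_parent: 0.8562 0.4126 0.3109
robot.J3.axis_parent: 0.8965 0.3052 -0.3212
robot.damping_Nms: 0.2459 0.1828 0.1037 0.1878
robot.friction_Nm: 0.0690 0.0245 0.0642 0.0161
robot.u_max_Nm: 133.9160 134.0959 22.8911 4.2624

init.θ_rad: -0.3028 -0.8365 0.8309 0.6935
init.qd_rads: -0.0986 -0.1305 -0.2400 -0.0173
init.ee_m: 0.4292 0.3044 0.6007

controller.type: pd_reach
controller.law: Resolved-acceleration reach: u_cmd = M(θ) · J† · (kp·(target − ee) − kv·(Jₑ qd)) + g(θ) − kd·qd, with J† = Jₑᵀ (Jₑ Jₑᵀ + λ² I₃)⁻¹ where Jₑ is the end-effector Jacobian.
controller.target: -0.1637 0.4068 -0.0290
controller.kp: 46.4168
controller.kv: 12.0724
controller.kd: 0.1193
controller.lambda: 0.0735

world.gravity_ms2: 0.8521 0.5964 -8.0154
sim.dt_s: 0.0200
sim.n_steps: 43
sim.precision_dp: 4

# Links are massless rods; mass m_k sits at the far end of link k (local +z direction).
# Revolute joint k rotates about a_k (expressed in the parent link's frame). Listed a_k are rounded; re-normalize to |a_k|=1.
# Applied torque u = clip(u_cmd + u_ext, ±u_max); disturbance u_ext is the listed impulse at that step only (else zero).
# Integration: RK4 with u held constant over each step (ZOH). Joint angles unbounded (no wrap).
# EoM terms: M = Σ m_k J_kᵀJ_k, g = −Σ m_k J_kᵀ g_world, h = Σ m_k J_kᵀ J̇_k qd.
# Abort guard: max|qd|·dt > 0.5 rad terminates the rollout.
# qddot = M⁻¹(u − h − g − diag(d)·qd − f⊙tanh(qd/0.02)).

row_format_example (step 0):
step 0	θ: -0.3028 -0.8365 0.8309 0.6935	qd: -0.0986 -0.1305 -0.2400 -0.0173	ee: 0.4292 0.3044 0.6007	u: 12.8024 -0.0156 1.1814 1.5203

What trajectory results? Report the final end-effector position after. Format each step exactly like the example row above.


step 1	θ: -0.2902 -0.8693 0.8295 0.7167	qd: 1.2981 -3.0042 0.1894 2.0603	ee: 0.4273 0.3081 0.5961	u: 18.6364 3.1923 -0.4053 0.9648
step 2	θ: -0.2544 -0.9475 0.8423 0.7592	qd: 2.2006 -4.6412 1.1637 2.0417	ee: 0.4221 0.3130 0.5845	u: 22.6263 4.4743 -1.1291 0.9033
step 3	θ: -0.2037 -1.0504 0.8776 0.7946	qd: 2.7994 -5.4915 2.3928 1.4401	ee: 0.4132 0.3185 0.5683	u: 21.8201 3.4352 -1.3568 0.8917
step 4	θ: -0.1441 -1.1636 0.9375 0.8175	qd: 3.1121 -5.7311 3.5876 0.8390	ee: 0.3997 0.3236 0.5486	u: 17.3396 1.2234 -1.3116 0.7816
step 5	θ: -0.0812 -1.2768 1.0192 0.8298	qd: 3.1587 -5.5419 4.5408 0.4111	ee: 0.3812 0.3278 0.5261	u: 11.8144 -0.7518 -1.2665 0.5695
step 6	θ: -0.0196 -1.3834 1.1167 0.8350	qd: 2.9964 -5.1221 5.1793 0.1390	ee: 0.3579 0.3309 0.5014	u: 7.0373 -1.8053 -1.4269 0.3031
step 7	θ: 0.0373 -1.4807 1.2240 0.8358	qd: 2.6895 -4.6231 5.5215 -0.0251	ee: 0.3308 0.3331 0.4752	u: 3.6043 -1.9195 -1.8512 0.0269
step 8	θ: 0.0870 -1.5680 1.3356 0.8342	qd: 2.2895 -4.1337 5.6234 -0.1208	ee: 0.3008 0.3345 0.4481	u: 1.4574 -1.3525 -2.4796 -0.2266
step 9	θ: 0.1282 -1.6460 1.4475 0.8306	qd: 1.8349 -3.6929 5.5583 -0.2387	ee: 0.2689 0.3354 0.4206	u: 0.4010 -0.3708 -3.1926 -0.4227
step 10	θ: 0.1600 -1.7158 1.5567 0.8247	qd: 1.3502 -3.3146 5.3641 -0.3591	ee: 0.2362 0.3359 0.3932	u: 0.0988 0.7699 -3.8779 -0.5575
step 11	θ: 0.1820 -1.7787 1.6611 0.8165	qd: 0.8532 -2.9994 5.0692 -0.4683	ee: 0.2034 0.3363 0.3664	u: 0.2936 1.8945 -4.4458 -0.6320
step 12	θ: 0.1940 -1.8359 1.7588 0.8063	qd: 0.3575 -2.7418 4.6943 -0.5555	ee: 0.1712 0.3366 0.3404	u: 0.8079 2.8922 -4.8367 -0.6510
step 13	θ: 0.1963 -1.8885 1.8483 0.7947	qd: -0.1249 -2.5336 4.2558 -0.6139	ee: 0.1402 0.3368 0.3157	u: 1.5268 3.6999 -5.0208 -0.6219
step 14	θ: 0.1892 -1.9374 1.9286 0.7821	qd: -0.5812 -2.3663 3.7684 -0.6408	ee: 0.1108 0.3372 0.2923	u: 2.3722 4.2893 -4.9932 -0.5533
step 15	θ: 0.1733 -1.9832 1.9989 0.7694	qd: -1.0067 -2.2246 3.2470 -0.6266	ee: 0.0833 0.3378 0.2704	u: 3.3378 4.6519 -4.7693 -0.4548
step 16	θ: 0.1493 -2.0264 2.0586 0.7572	qd: -1.3934 -2.0956 2.7109 -0.5788	ee: 0.0580 0.3386 0.2499	u: 4.4157 4.7990 -4.3753 -0.3335
step 17	θ: 0.1179 -2.0670 2.1076 0.7463	qd: -1.7342 -1.9676 2.1799 -0.5061	ee: 0.0351 0.3398 0.2306	u: 5.5958 4.7518 -3.8460 -0.1967
step 18	θ: 0.0803 -2.1050 2.1462 0.7369	qd: -2.0232 -1.8314 1.6730 -0.4186	ee: 0.0144 0.3415 0.2126	u: 6.8570 4.5376 -3.2212 -0.0512
step 19	θ: 0.0375 -2.1402 2.1751 0.7293	qd: -2.2555 -1.6818 1.2060 -0.3260	ee: -0.0040 0.3436 0.1955	u: 8.1643 4.1871 -2.5410 0.0966
step 20	θ: -0.0094 -2.1722 2.1951 0.7236	qd: -2.4280 -1.5187 0.7901 -0.2365	ee: -0.0202 0.3462 0.1792	u: 9.4719 3.7322 -1.8433 0.2409
step 21	θ: -0.0591 -2.2009 2.2074 0.7195	qd: -2.5398 -1.3457 0.4315 -0.1562	ee: -0.0345 0.3492 0.1636	u: 10.7301 3.2047 -1.1608 0.3770
step 22	θ: -0.1104 -2.2261 2.2130 0.7170	qd: -2.5926 -1.1694 0.1315 -0.0886	ee: -0.0471 0.3526 0.1486	u: 11.8925 2.6352 -0.5196 0.5011
step 23	θ: -0.1623 -2.2478 2.2133 0.7155	qd: -2.5912 -0.9921 -0.0971 -0.0627	ee: -0.0581 0.3562 0.1341	u: 12.9501 2.0582 0.0560 0.6136
step 24	θ: -0.2136 -2.2659 2.2098 0.7140	qd: -2.5421 -0.8183 -0.2517 -0.0807	ee: -0.0680 0.3599 0.1200	u: 13.8747 1.4995 0.5464 0.7103
step 25	θ: -0.2636 -2.2808 2.2035 0.7124	qd: -2.4510 -0.6667 -0.3767 -0.0719	ee: -0.0767 0.3636 0.1065	u: 14.5733 0.9589 0.9608 0.7831
step 26	θ: -0.3113 -2.2929 2.1950 0.7110	qd: -2.3280 -0.5379 -0.4696 -0.0623	ee: -0.0846 0.3673 0.0935	u: 15.0840 0.4575 1.3026 0.8387
step 27	θ: -0.3565 -2.3026 2.1850 0.7098	qd: -2.1824 -0.4317 -0.5331 -0.0578	ee: -0.0917 0.3708 0.0811	u: 15.4263 0.0052 1.5761 0.8799
step 28	θ: -0.3985 -2.3104 2.1739 0.7086	qd: -2.0225 -0.3469 -0.5718 -0.0583	ee: -0.0981 0.3740 0.0695	u: 15.6187 -0.3944 1.7874 0.9083
step 29	θ: -0.4373 -2.3167 2.1623 0.7074	qd: -1.8554 -0.2813 -0.5901 -0.0622	ee: -0.1039 0.3771 0.0586	u: 15.6814 -0.7418 1.9443 0.9256
step 30	θ: -0.4727 -2.3218 2.1505 0.7061	qd: -1.6868 -0.2320 -0.5920 -0.0678	ee: -0.1092 0.3799 0.0484	u: 15.6363 -1.0404 2.0548 0.9334
step 31	θ: -0.5048 -2.3261 2.1387 0.7047	qd: -1.5214 -0.1960 -0.5811 -0.0739	ee: -0.1141 0.3824 0.0391	u: 15.5053 -1.2952 2.1272 0.9336
step 32	θ: -0.5336 -2.3298 2.1273 0.7032	qd: -1.3624 -0.1704 -0.5607 -0.0795	ee: -0.1186 0.3847 0.0306	u: 15.3090 -1.5118 2.1691 0.9276
step 33	θ: -0.5593 -2.3330 2.1163 0.7016	qd: -1.2121 -0.1527 -0.5334 -0.0839	ee: -0.1228 0.3868 0.0229	u: 15.0663 -1.6959 2.1874 0.9169
step 34	θ: -0.5822 -2.3360 2.1059 0.6999	qd: -1.0721 -0.1407 -0.5016 -0.0868	ee: -0.1266 0.3886 0.0159	u: 14.7930 -1.8526 2.1880 0.9028
step 35	θ: -0.6023 -2.3387 2.0962 0.6981	qd: -0.9431 -0.1327 -0.4671 -0.0882	ee: -0.1301 0.3903 0.0097	u: 14.5028 -1.9868 2.1758 0.8864
step 36	θ: -0.6200 -2.3413 2.0872 0.6964	qd: -0.8253 -0.1272 -0.4314 -0.0882	ee: -0.1333 0.3917 0.0042	u: 14.2063 -2.1023 2.1548 0.8686
step 37	θ: -0.6354 -2.3438 2.0789 0.6946	qd: -0.7186 -0.1233 -0.3956 -0.0870	ee: -0.1362 0.3930 -0.0006	u: 13.9119 -2.2025 2.1281 0.8502
step 38	θ: -0.6488 -2.3463 2.0714 0.6929	qd: -0.6228 -0.1203 -0.3606 -0.0849	ee: -0.1389 0.3941 -0.0049	u: 13.6258 -2.2900 2.0981 0.8317
step 39	θ: -0.6604 -2.3487 2.0645 0.6912	qd: -0.5371 -0.1175 -0.3270 -0.0819	ee: -0.1413 0.3952 -0.0086	u: 13.3527 -2.3670 2.0665 0.8136
step 40	θ: -0.6704 -2.3510 2.0583 0.6896	qd: -0.4610 -0.1146 -0.2953 -0.0785	ee: -0.1435 0.3960 -0.0118	u: 13.0954 -2.4352 2.0348 0.7963
step 41	θ: -0.6789 -2.3533 2.0526 0.6881	qd: -0.3937 -0.1116 -0.2656 -0.0747	ee: -0.1455 0.3968 -0.0146	u: 12.8558 -2.4960 2.0038 0.7798
step 42	θ: -0.6862 -2.3555 2.0476 0.6866	qd: -0.3345 -0.1082 -0.2381 -0.0708	ee: -0.1473 0.3975 -0.0169	u: 12.6348 -2.5505 1.9741 0.7644
step 43	θ: -0.6924 -2.3576 2.0431 0.6853	qd: -0.2827 -0.1045 -0.2128 -0.0669	ee: -0.1490 0.3981 -0.0190
final ee position (m): -0.1490 0.3981 -0.0190


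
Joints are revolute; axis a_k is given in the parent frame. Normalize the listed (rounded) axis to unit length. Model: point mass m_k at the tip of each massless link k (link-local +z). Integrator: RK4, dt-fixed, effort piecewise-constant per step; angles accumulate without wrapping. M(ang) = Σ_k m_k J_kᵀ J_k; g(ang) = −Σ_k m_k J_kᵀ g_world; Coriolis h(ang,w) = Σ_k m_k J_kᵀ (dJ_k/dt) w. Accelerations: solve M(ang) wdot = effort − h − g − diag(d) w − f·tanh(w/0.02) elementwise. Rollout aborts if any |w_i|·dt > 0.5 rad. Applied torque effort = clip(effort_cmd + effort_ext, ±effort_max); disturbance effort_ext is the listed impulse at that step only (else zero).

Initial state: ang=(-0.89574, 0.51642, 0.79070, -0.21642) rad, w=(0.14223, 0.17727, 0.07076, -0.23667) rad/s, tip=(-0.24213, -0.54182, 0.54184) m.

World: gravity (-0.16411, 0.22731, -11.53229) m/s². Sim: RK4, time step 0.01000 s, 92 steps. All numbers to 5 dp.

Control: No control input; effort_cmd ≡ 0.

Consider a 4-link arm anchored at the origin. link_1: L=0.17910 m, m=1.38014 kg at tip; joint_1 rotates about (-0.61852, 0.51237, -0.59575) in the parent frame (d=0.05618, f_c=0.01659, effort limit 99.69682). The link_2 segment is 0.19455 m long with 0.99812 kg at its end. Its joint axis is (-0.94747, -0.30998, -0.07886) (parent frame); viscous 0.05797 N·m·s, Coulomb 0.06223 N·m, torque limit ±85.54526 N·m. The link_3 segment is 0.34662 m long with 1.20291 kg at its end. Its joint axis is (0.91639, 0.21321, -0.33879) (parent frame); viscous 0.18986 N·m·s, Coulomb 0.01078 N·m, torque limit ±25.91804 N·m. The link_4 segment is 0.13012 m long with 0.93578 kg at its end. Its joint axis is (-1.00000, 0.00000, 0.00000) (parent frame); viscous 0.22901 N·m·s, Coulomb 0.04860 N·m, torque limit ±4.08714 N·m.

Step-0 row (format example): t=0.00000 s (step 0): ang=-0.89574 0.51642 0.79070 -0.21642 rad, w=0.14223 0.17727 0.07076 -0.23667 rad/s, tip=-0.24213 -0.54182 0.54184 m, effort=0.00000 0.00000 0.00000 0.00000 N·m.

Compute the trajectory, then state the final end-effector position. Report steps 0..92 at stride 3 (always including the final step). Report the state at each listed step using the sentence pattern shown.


t=0.03000 s (step 3): ang=-0.89640 0.53328 0.81010 -0.21644 rad, w=-0.19279 0.92029 1.14212 0.04885 rad/s, tip=-0.24542 -0.54076 0.53843 m, effort=0.00000 0.00000 0.00000 0.00000 N·m.
t=0.06000 s (step 6): ang=-0.90770 0.57068 0.85663 -0.21583 rad, w=-0.56732 1.56162 1.93022 0.01472 rad/s, tip=-0.25126 -0.54379 0.52514 m, effort=0.00000 0.00000 0.00000 0.00000 N·m.
t=0.09000 s (step 9): ang=-0.93099 0.62626 0.92356 -0.21596 rad, w=-0.99583 2.13512 2.49785 -0.00356 rad/s, tip=-0.25963 -0.55054 0.50197 m, effort=0.00000 0.00000 0.00000 0.00000 N·m.
t=0.12000 s (step 12): ang=-0.96820 0.69829 1.00395 -0.21632 rad, w=-1.50002 2.66136 2.81951 -0.01444 rad/s, tip=-0.27044 -0.56039 0.46879 m, effort=0.00000 0.00000 0.00000 0.00000 N·m.
t=0.15000 s (step 15): ang=-1.02199 0.78565 1.08986 -0.21695 rad, w=-2.10460 3.15893 2.85659 -0.02641 rad/s, tip=-0.28351 -0.57257 0.42537 m, effort=0.00000 0.00000 0.00000 0.00000 N·m.
t=0.18000 s (step 18): ang=-1.09572 0.88753 1.17185 -0.21791 rad, w=-2.83310 3.62506 2.54290 -0.03793 rad/s, tip=-0.29861 -0.58623 0.37144 m, effort=0.00000 0.00000 0.00000 0.00000 N·m.
t=0.21000 s (step 21): ang=-1.19338 1.00233 1.23787 -0.21910 rad, w=-3.70139 4.00524 1.77157 -0.03701 rad/s, tip=-0.31552 -0.60042 0.30673 m, effort=0.00000 0.00000 0.00000 0.00000 N·m.
t=0.24000 s (step 24): ang=-1.31921 1.12558 1.27207 -0.21983 rad, w=-4.70923 4.15541 0.39093 -0.01184 rad/s, tip=-0.33405 -0.61410 0.23096 m, effort=0.00000 0.00000 0.00000 0.00000 N·m.
t=0.27000 s (step 27): ang=-1.47707 1.24692 1.25353 -0.21968 rad, w=-5.82939 3.83006 -1.77139 0.02110 rad/s, tip=-0.35392 -0.62591 0.14368 m, effort=0.00000 0.00000 0.00000 0.00000 N·m.
t=0.30000 s (step 30): ang=-1.66956 1.34772 1.15658 -0.21715 rad, w=-7.00654 2.74074 -4.85345 0.19298 rad/s, tip=-0.37433 -0.63366 0.04458 m, effort=0.00000 0.00000 0.00000 0.00000 N·m.
t=0.33000 s (step 33): ang=-1.89701 1.40115 0.95159 -0.20571 rad, w=-8.13279 0.63024 -9.01026 0.60512 rad/s, tip=-0.39343 -0.63354 -0.06550 m, effort=0.00000 0.00000 0.00000 0.00000 N·m.
t=0.36000 s (step 36): ang=-2.15381 1.37331 0.60480 -0.17737 rad, w=-8.85818 -2.67764 -14.20597 1.39507 rad/s, tip=-0.40648 -0.61850 -0.18272 m, effort=0.00000 0.00000 0.00000 0.00000 N·m.
t=0.39000 s (step 39): ang=-2.41412 1.24266 0.12338 -0.10906 rad, w=-8.20403 -5.42895 -16.50965 3.41778 rad/s, tip=-0.40108 -0.57579 -0.29704 m, effort=0.00000 0.00000 0.00000 0.00000 N·m.
t=0.42000 s (step 42): ang=-2.64578 1.11114 -0.28163 0.01697 rad, w=-7.55474 -2.60843 -9.68685 4.32822 rad/s, tip=-0.36035 -0.50190 -0.39813 m, effort=0.00000 0.00000 0.00000 0.00000 N·m.
t=0.45000 s (step 45): ang=-2.88373 1.09195 -0.46470 0.12050 rad, w=-8.42508 1.10311 -2.92198 2.39351 rad/s, tip=-0.28944 -0.41812 -0.48778 m, effort=0.00000 0.00000 0.00000 0.00000 N·m.
t=0.48000 s (step 48): ang=-3.15039 1.16226 -0.47509 0.16247 rad, w=-9.23438 3.33536 2.00123 0.52001 rad/s, tip=-0.19817 -0.33536 -0.56781 m, effort=0.00000 0.00000 0.00000 0.00000 N·m.
t=0.51000 s (step 51): ang=-3.42676 1.27734 -0.35718 0.15979 rad, w=-8.96646 4.07616 5.61340 -0.58434 rad/s, tip=-0.08760 -0.25179 -0.63557 m, effort=0.00000 0.00000 0.00000 0.00000 N·m.
t=0.54000 s (step 54): ang=-3.67578 1.38882 -0.16081 0.12566 rad, w=-7.48988 3.04139 7.00286 -1.73007 rad/s, tip=0.04239 -0.16143 -0.68149 m, effort=0.00000 0.00000 0.00000 0.00000 N·m.
t=0.57000 s (step 57): ang=-3.87393 1.44406 0.03402 0.05841 rad, w=-5.78043 0.48103 5.59293 -2.61208 rad/s, tip=0.18447 -0.06296 -0.69211 m, effort=0.00000 0.00000 0.00000 0.00000 N·m.
t=0.60000 s (step 60): ang=-4.02844 1.41630 0.16293 -0.01890 rad, w=-4.61720 -2.26296 2.95135 -2.35418 rad/s, tip=0.32412 0.03582 -0.66185 m, effort=0.00000 0.00000 0.00000 0.00000 N·m.
t=0.63000 s (step 63): ang=-4.15529 1.31524 0.21388 -0.07543 rad, w=-3.88531 -4.32576 0.56768 -1.35665 rad/s, tip=0.44940 0.12511 -0.59700 m, effort=0.00000 0.00000 0.00000 0.00000 N·m.
t=0.66000 s (step 66): ang=-4.26323 1.16654 0.20698 -0.09991 rad, w=-3.32736 -5.42154 -0.83845 -0.31135 rad/s, tip=0.55442 0.19937 -0.50775 m, effort=0.00000 0.00000 0.00000 0.00000 N·m.
t=0.69000 s (step 69): ang=-4.35575 0.99903 0.17384 -0.09976 rad, w=-2.85313 -5.61121 -1.22337 0.17595 rad/s, tip=0.63698 0.25710 -0.40305 m, effort=0.00000 0.00000 0.00000 0.00000 N·m.
t=0.72000 s (step 72): ang=-4.43524 0.83716 0.14249 -0.09219 rad, w=-2.46067 -5.08671 -0.75775 0.29156 rad/s, tip=0.69696 0.29901 -0.29025 m, effort=0.00000 0.00000 0.00000 0.00000 N·m.
t=0.75000 s (step 75): ang=-4.50420 0.69749 0.13208 -0.08465 rad, w=-2.14852 -4.19421 0.08251 0.17507 rad/s, tip=0.73575 0.32674 -0.17621 m, effort=0.00000 0.00000 0.00000 0.00000 N·m.
t=0.78000 s (step 78): ang=-4.56470 0.58595 0.14679 -0.08294 rad, w=-1.89039 -3.23886 0.89767 -0.01299 rad/s, tip=0.75607 0.34245 -0.06669 m, effort=0.00000 0.00000 0.00000 0.00000 N·m.
t=0.81000 s (step 81): ang=-4.61779 0.50252 0.18473 -0.08405 rad, w=-1.64876 -2.34258 1.59663 -0.08068 rad/s, tip=0.76144 0.34850 0.03369 m, effort=0.00000 0.00000 0.00000 0.00000 N·m.
t=0.84000 s (step 84): ang=-4.66344 0.44428 0.24091 -0.08871 rad, w=-1.38938 -1.55549 2.13115 -0.23437 rad/s, tip=0.75569 0.34731 0.12216 m, effort=0.00000 0.00000 0.00000 0.00000 N·m.
t=0.87000 s (step 87): ang=-4.70071 0.40839 0.31211 -0.09794 rad, w=-1.08559 -0.84874 2.61437 -0.37455 rad/s, tip=0.74231 0.34106 0.19745 m, effort=0.00000 0.00000 0.00000 0.00000 N·m.
t=0.90000 s (step 90): ang=-4.72793 0.39270 0.39791 -0.11078 rad, w=-0.71692 -0.20842 3.10974 -0.47518 rad/s, tip=0.72419 0.33153 0.25924 m, effort=0.00000 0.00000 0.00000 0.00000 N·m.
t=0.92000 s (step 92): ang=-4.73945 0.39240 0.46341 -0.12085 rad, w=-0.43094 0.16535 3.42846 -0.53700 rad/s, tip=0.71056 0.32407 0.29302 m.
final tip position (m): 0.71056 0.32407 0.29302


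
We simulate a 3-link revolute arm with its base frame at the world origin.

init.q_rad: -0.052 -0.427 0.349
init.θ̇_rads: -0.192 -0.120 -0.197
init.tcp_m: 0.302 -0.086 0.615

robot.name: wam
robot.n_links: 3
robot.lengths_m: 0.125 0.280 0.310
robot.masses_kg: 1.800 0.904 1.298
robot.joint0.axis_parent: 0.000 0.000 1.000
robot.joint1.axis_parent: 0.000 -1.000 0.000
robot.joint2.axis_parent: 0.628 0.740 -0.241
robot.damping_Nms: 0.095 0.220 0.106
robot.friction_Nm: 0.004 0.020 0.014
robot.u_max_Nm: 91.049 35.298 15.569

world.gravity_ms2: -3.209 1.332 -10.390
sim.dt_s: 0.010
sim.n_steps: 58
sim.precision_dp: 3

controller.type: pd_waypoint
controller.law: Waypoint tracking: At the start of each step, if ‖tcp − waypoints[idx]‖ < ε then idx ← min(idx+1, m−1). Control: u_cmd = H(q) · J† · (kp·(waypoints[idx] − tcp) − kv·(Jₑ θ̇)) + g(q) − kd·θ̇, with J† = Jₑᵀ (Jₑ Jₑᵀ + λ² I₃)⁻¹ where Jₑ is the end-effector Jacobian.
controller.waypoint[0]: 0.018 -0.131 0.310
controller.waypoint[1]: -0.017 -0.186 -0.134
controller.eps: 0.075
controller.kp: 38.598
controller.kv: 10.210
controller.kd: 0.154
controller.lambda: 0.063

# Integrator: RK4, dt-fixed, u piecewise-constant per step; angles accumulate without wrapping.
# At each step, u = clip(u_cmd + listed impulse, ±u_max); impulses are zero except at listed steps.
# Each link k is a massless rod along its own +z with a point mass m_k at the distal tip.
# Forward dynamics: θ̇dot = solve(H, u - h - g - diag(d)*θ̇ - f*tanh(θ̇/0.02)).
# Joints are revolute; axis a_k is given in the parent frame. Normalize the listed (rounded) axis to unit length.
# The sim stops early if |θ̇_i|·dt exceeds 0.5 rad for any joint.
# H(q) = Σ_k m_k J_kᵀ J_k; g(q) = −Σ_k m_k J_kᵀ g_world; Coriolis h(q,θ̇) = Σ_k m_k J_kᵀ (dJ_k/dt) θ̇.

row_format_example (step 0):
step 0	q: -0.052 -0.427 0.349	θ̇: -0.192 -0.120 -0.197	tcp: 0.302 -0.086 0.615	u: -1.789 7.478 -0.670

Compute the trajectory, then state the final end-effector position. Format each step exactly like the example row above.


step 1	q: -0.052 -0.426 0.352	θ̇: 0.255 0.296 0.680	tcp: 0.302 -0.086 0.615	u: -1.649 7.102 -0.868
step 2	q: -0.047 -0.421 0.362	θ̇: 0.587 0.629 1.353	tcp: 0.301 -0.087 0.614	u: -1.516 6.747 -1.013
step 3	q: -0.040 -0.414 0.378	θ̇: 0.841 0.903 1.874	tcp: 0.300 -0.088 0.614	u: -1.394 6.403 -1.120
step 4	q: -0.031 -0.404 0.399	θ̇: 1.037 1.131 2.279	tcp: 0.299 -0.089 0.613	u: -1.283 6.065 -1.199
step 5	q: -0.020 -0.391 0.423	θ̇: 1.192 1.325 2.595	tcp: 0.297 -0.091 0.612	u: -1.183 5.730 -1.257
step 6	q: -0.007 -0.377 0.450	θ̇: 1.316 1.490 2.841	tcp: 0.294 -0.092 0.611	u: -1.093 5.394 -1.300
step 7	q: 0.006 -0.362 0.480	θ̇: 1.416 1.634 3.032	tcp: 0.292 -0.094 0.610	u: -1.011 5.058 -1.333
step 8	q: 0.021 -0.345 0.511	θ̇: 1.497 1.759 3.177	tcp: 0.289 -0.096 0.609	u: -0.934 4.723 -1.360
step 9	q: 0.036 -0.327 0.543	θ̇: 1.563 1.868 3.285	tcp: 0.285 -0.098 0.608	u: -0.860 4.389 -1.384
step 10	q: 0.052 -0.307 0.576	θ̇: 1.615 1.965 3.362	tcp: 0.282 -0.100 0.607	u: -0.789 4.059 -1.406
step 11	q: 0.069 -0.287 0.610	θ̇: 1.657 2.050 3.413	tcp: 0.278 -0.103 0.605	u: -0.718 3.733 -1.428
step 12	q: 0.085 -0.266 0.644	θ̇: 1.690 2.126 3.443	tcp: 0.274 -0.105 0.604	u: -0.646 3.413 -1.452
step 13	q: 0.102 -0.245 0.679	θ̇: 1.714 2.193 3.454	tcp: 0.269 -0.108 0.602	u: -0.573 3.101 -1.477
step 14	q: 0.120 -0.223 0.713	θ̇: 1.732 2.252 3.449	tcp: 0.265 -0.110 0.600	u: -0.498 2.797 -1.505
step 15	q: 0.137 -0.200 0.748	θ̇: 1.743 2.305 3.431	tcp: 0.260 -0.113 0.598	u: -0.421 2.503 -1.536
step 16	q: 0.154 -0.177 0.782	θ̇: 1.750 2.353 3.403	tcp: 0.255 -0.115 0.596	u: -0.342 2.217 -1.569
step 17	q: 0.172 -0.153 0.816	θ̇: 1.752 2.395 3.365	tcp: 0.250 -0.118 0.594	u: -0.261 1.941 -1.605
step 18	q: 0.189 -0.129 0.849	θ̇: 1.750 2.433 3.320	tcp: 0.245 -0.121 0.592	u: -0.179 1.675 -1.644
step 19	q: 0.207 -0.104 0.882	θ̇: 1.745 2.467 3.269	tcp: 0.240 -0.124 0.589	u: -0.094 1.417 -1.684
step 20	q: 0.224 -0.079 0.914	θ̇: 1.737 2.498 3.213	tcp: 0.235 -0.127 0.587	u: -0.008 1.169 -1.725
step 21	q: 0.241 -0.054 0.946	θ̇: 1.727 2.526 3.152	tcp: 0.230 -0.130 0.584	u: 0.079 0.929 -1.768
step 22	q: 0.259 -0.029 0.977	θ̇: 1.716 2.551 3.089	tcp: 0.224 -0.133 0.581	u: 0.167 0.698 -1.811
step 23	q: 0.276 -0.003 1.008	θ̇: 1.704 2.574 3.023	tcp: 0.219 -0.136 0.578	u: 0.256 0.474 -1.855
step 24	q: 0.293 0.022 1.038	θ̇: 1.691 2.595 2.955	tcp: 0.214 -0.139 0.575	u: 0.346 0.257 -1.898
step 25	q: 0.310 0.049 1.067	θ̇: 1.678 2.615 2.885	tcp: 0.208 -0.142 0.572	u: 0.437 0.047 -1.941
step 26	q: 0.326 0.075 1.095	θ̇: 1.665 2.633 2.815	tcp: 0.203 -0.146 0.569	u: 0.528 -0.158 -1.983
step 27	q: 0.343 0.101 1.123	θ̇: 1.654 2.651 2.744	tcp: 0.198 -0.149 0.565	u: 0.620 -0.358 -2.023
step 28	q: 0.359 0.128 1.150	θ̇: 1.644 2.667 2.672	tcp: 0.193 -0.152 0.562	u: 0.713 -0.554 -2.061
step 29	q: 0.376 0.154 1.177	θ̇: 1.636 2.683 2.600	tcp: 0.188 -0.156 0.558	u: 0.806 -0.748 -2.098
step 30	q: 0.392 0.181 1.202	θ̇: 1.630 2.699 2.527	tcp: 0.183 -0.159 0.555	u: 0.900 -0.942 -2.132
step 31	q: 0.408 0.208 1.227	θ̇: 1.625 2.713 2.454	tcp: 0.178 -0.163 0.551	u: 0.994 -1.137 -2.163
step 32	q: 0.425 0.236 1.251	θ̇: 1.622 2.727 2.380	tcp: 0.173 -0.166 0.547	u: 1.088 -1.336 -2.191
step 33	q: 0.441 0.263 1.275	θ̇: 1.619 2.738 2.305	tcp: 0.169 -0.170 0.543	u: 1.182 -1.543 -2.216
step 34	q: 0.457 0.290 1.297	θ̇: 1.615 2.746 2.229	tcp: 0.164 -0.173 0.539	u: 1.273 -1.761 -2.238
step 35	q: 0.473 0.318 1.319	θ̇: 1.607 2.749 2.151	tcp: 0.160 -0.177 0.536	u: 1.360 -1.996 -2.256
step 36	q: 0.489 0.345 1.340	θ̇: 1.592 2.745 2.072	tcp: 0.156 -0.180 0.531	u: 1.441 -2.252 -2.272
step 37	q: 0.505 0.373 1.361	θ̇: 1.565 2.730 1.992	tcp: 0.151 -0.184 0.527	u: 1.511 -2.532 -2.285
step 38	q: 0.520 0.400 1.380	θ̇: 1.523 2.701 1.912	tcp: 0.148 -0.187 0.523	u: 1.566 -2.840 -2.297
step 39	q: 0.535 0.427 1.399	θ̇: 1.459 2.655 1.834	tcp: 0.144 -0.191 0.519	u: 1.602 -3.171 -2.308
step 40	q: 0.549 0.453 1.417	θ̇: 1.369 2.588 1.759	tcp: 0.140 -0.195 0.515	u: 1.614 -3.521 -2.320
step 41	q: 0.562 0.478 1.434	θ̇: 1.250 2.498 1.691	tcp: 0.137 -0.198 0.511	u: 1.601 -3.874 -2.334
step 42	q: 0.574 0.503 1.451	θ̇: 1.100 2.382 1.630	tcp: 0.134 -0.202 0.507	u: 1.566 -4.214 -2.352
step 43	q: 0.584 0.526 1.467	θ̇: 0.922 2.242 1.580	tcp: 0.131 -0.205 0.502	u: 1.512 -4.523 -2.374
step 44	q: 0.592 0.547 1.482	θ̇: 0.719 2.080 1.541	tcp: 0.128 -0.208 0.498	u: 1.447 -4.787 -2.402
step 45	q: 0.599 0.567 1.498	θ̇: 0.499 1.901 1.513	tcp: 0.126 -0.211 0.494	u: 1.378 -4.994 -2.437
step 46	q: 0.602 0.585 1.513	θ̇: 0.268 1.710 1.496	tcp: 0.123 -0.214 0.490	u: 1.312 -5.143 -2.477
step 47	q: 0.604 0.601 1.528	θ̇: 0.034 1.511 1.487	tcp: 0.121 -0.217 0.485	u: 1.254 -5.235 -2.523
step 48	q: 0.603 0.615 1.542	θ̇: -0.194 1.311 1.485	tcp: 0.119 -0.220 0.481	u: 1.206 -5.277 -2.573
step 49	q: 0.600 0.628 1.557	θ̇: -0.414 1.112 1.488	tcp: 0.117 -0.222 0.477	u: 1.169 -5.276 -2.628
step 50	q: 0.595 0.638 1.572	θ̇: -0.620 0.919 1.492	tcp: 0.115 -0.224 0.473	u: 1.144 -5.240 -2.687
step 51	q: 0.588 0.646 1.587	θ̇: -0.811 0.732 1.495	tcp: 0.113 -0.226 0.469	u: 1.130 -5.177 -2.749
step 52	q: 0.579 0.652 1.602	θ̇: -0.985 0.554 1.498	tcp: 0.111 -0.228 0.464	u: 1.125 -5.092 -2.812
step 53	q: 0.568 0.657 1.617	θ̇: -1.140 0.387 1.497	tcp: 0.109 -0.229 0.460	u: 1.129 -4.989 -2.877
step 54	q: 0.556 0.660 1.632	θ̇: -1.275 0.231 1.492	tcp: 0.108 -0.231 0.456	u: 1.140 -4.873 -2.943
step 55	q: 0.543 0.662 1.647	θ̇: -1.391 0.087 1.483	tcp: 0.106 -0.232 0.452	u: 1.157 -4.745 -3.010
step 56	q: 0.528 0.662 1.662	θ̇: -1.487 -0.042 1.470	tcp: 0.105 -0.233 0.448	u: 1.179 -4.608 -3.076
step 57	q: 0.513 0.661 1.676	θ̇: -1.561 -0.155 1.452	tcp: 0.103 -0.234 0.444	u: 1.205 -4.464 -3.141
step 58	q: 0.497 0.659 1.691	θ̇: -1.614 -0.254 1.430	tcp: 0.102 -0.235 0.440
final tcp position (m): 0.102 -0.235 0.440


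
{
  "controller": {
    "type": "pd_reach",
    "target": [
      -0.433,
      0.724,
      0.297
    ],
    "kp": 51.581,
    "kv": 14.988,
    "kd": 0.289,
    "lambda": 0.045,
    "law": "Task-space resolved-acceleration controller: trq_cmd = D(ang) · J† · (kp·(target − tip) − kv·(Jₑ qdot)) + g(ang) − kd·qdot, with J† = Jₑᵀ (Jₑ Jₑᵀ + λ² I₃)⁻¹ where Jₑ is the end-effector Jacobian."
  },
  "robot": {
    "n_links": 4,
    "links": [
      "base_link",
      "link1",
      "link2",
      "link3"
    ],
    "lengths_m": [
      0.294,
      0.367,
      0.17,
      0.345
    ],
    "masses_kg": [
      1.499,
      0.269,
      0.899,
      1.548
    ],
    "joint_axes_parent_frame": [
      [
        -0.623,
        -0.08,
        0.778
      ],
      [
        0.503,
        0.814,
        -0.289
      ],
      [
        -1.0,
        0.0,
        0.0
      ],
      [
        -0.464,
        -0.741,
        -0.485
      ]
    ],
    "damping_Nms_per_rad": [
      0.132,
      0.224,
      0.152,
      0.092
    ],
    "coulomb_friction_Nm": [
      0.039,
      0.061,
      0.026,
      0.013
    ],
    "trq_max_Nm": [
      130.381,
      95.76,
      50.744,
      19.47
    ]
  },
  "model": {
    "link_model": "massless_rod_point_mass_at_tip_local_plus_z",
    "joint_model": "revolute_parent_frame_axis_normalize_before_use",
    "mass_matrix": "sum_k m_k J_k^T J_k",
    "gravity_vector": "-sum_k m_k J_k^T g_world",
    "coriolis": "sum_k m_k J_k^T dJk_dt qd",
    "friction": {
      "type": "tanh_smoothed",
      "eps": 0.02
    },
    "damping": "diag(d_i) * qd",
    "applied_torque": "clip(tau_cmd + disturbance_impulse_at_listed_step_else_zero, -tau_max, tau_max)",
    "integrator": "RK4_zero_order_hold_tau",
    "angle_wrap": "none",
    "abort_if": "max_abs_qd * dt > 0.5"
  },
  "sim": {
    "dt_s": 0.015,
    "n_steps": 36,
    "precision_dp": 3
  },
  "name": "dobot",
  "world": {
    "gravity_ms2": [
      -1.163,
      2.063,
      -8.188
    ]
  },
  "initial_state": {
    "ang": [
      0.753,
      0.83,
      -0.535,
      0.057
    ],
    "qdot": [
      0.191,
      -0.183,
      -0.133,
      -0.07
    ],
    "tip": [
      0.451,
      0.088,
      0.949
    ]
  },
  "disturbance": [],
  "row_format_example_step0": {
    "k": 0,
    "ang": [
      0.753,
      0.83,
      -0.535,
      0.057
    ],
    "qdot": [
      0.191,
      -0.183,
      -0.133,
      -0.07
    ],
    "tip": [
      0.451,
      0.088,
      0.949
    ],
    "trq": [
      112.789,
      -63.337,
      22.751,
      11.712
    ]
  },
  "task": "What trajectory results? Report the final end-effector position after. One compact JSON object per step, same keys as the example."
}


{"k":1,"ang":[0.774,0.824,-0.565,0.052],"qdot":[2.516,-0.664,-3.767,-0.637],"tip":[0.445,0.094,0.946],"trq":[83.3,-48.906,17.736,9.276]}
{"k":2,"ang":[0.823,0.81,-0.638,0.038],"qdot":[3.985,-1.178,-5.856,-1.155],"tip":[0.43,0.106,0.937],"trq":[57.0,-36.143,12.441,7.108]}
{"k":3,"ang":[0.889,0.789,-0.733,0.019],"qdot":[4.801,-1.687,-6.809,-1.444],"tip":[0.41,0.125,0.923],"trq":[35.201,-25.536,7.905,5.364]}
{"k":4,"ang":[0.964,0.76,-0.837,-0.003],"qdot":[5.199,-2.141,-7.061,-1.457],"tip":[0.385,0.147,0.905],"trq":[18.128,-17.152,4.451,4.075]}
{"k":5,"ang":[1.043,0.725,-0.942,-0.024],"qdot":[5.357,-2.507,-6.911,-1.259],"tip":[0.356,0.173,0.884],"trq":[5.236,-10.772,1.983,3.199]}
{"k":6,"ang":[1.123,0.686,-1.043,-0.04],"qdot":[5.387,-2.769,-6.531,-0.946],"tip":[0.326,0.201,0.861],"trq":[-4.277,-6.057,0.266,2.663]}
{"k":7,"ang":[1.204,0.643,-1.137,-0.052],"qdot":[5.353,-2.924,-6.017,-0.608],"tip":[0.294,0.231,0.838],"trq":[-11.191,-2.657,-0.927,2.386]}
{"k":8,"ang":[1.284,0.599,-1.223,-0.058],"qdot":[5.287,-2.971,-5.425,-0.305],"tip":[0.261,0.261,0.814],"trq":[-16.156,-0.262,-1.772,2.298]}
{"k":9,"ang":[1.362,0.555,-1.299,-0.061],"qdot":[5.205,-2.921,-4.793,-0.072],"tip":[0.229,0.291,0.79],"trq":[-19.684,1.387,-2.392,2.341]}
{"k":10,"ang":[1.44,0.512,-1.366,-0.061],"qdot":[5.108,-2.787,-4.147,0.073],"tip":[0.196,0.321,0.766],"trq":[-22.159,2.489,-2.864,2.477]}
{"k":11,"ang":[1.515,0.471,-1.424,-0.059],"qdot":[4.996,-2.587,-3.508,0.136],"tip":[0.164,0.35,0.742],"trq":[-23.861,3.201,-3.239,2.665]}
{"k":12,"ang":[1.589,0.434,-1.472,-0.057],"qdot":[4.864,-2.337,-2.894,0.13],"tip":[0.132,0.379,0.718],"trq":[-24.993,3.64,-3.547,2.875]}
{"k":13,"ang":[1.661,0.402,-1.511,-0.055],"qdot":[4.711,-2.058,-2.317,0.071],"tip":[0.101,0.405,0.695],"trq":[-25.697,3.888,-3.805,3.087]}
{"k":14,"ang":[1.731,0.373,-1.542,-0.055],"qdot":[4.534,-1.767,-1.787,-0.022],"tip":[0.071,0.431,0.673],"trq":[-26.075,4.003,-4.025,3.286]}
{"k":15,"ang":[1.797,0.349,-1.565,-0.056],"qdot":[4.336,-1.476,-1.309,-0.128],"tip":[0.042,0.455,0.651],"trq":[-26.196,4.027,-4.211,3.456]}
{"k":16,"ang":[1.861,0.329,-1.581,-0.059],"qdot":[4.118,-1.199,-0.886,-0.241],"tip":[0.013,0.477,0.63],"trq":[-26.116,3.98,-4.367,3.599]}
{"k":17,"ang":[1.921,0.313,-1.592,-0.063],"qdot":[3.884,-0.944,-0.517,-0.35],"tip":[-0.015,0.498,0.609],"trq":[-25.874,3.881,-4.493,3.713]}
{"k":18,"ang":[1.977,0.3,-1.597,-0.069],"qdot":[3.64,-0.716,-0.202,-0.448],"tip":[-0.041,0.517,0.59],"trq":[-25.498,3.742,-4.589,3.799]}
{"k":19,"ang":[2.03,0.291,-1.598,-0.076],"qdot":[3.392,-0.516,0.062,-0.529],"tip":[-0.067,0.535,0.571],"trq":[-25.015,3.572,-4.653,3.856]}
{"k":20,"ang":[2.079,0.285,-1.595,-0.085],"qdot":[3.144,-0.344,0.278,-0.589],"tip":[-0.092,0.551,0.553],"trq":[-24.446,3.377,-4.678,3.888]}
{"k":21,"ang":[2.124,0.281,-1.59,-0.094],"qdot":[2.901,-0.197,0.452,-0.631],"tip":[-0.115,0.565,0.536],"trq":[-23.812,3.161,-4.678,3.9]}
{"k":22,"ang":[2.166,0.279,-1.582,-0.103],"qdot":[2.666,-0.074,0.59,-0.656],"tip":[-0.137,0.578,0.52],"trq":[-23.128,2.928,-4.654,3.893]}
{"k":23,"ang":[2.204,0.278,-1.572,-0.113],"qdot":[2.441,0.024,0.696,-0.671],"tip":[-0.158,0.59,0.504],"trq":[-22.414,2.683,-4.609,3.874]}
{"k":24,"ang":[2.239,0.279,-1.561,-0.123],"qdot":[2.223,0.091,0.775,-0.684],"tip":[-0.178,0.6,0.49],"trq":[-21.689,2.438,-4.541,3.849]}
{"k":25,"ang":[2.271,0.281,-1.549,-0.134],"qdot":[2.02,0.144,0.831,-0.684],"tip":[-0.196,0.61,0.477],"trq":[-20.955,2.185,-4.457,3.817]}
{"k":26,"ang":[2.3,0.283,-1.537,-0.144],"qdot":[1.833,0.187,0.868,-0.674],"tip":[-0.214,0.618,0.464],"trq":[-20.224,1.928,-4.36,3.779]}
{"k":27,"ang":[2.326,0.286,-1.523,-0.154],"qdot":[1.66,0.221,0.89,-0.657],"tip":[-0.23,0.626,0.452],"trq":[-19.503,1.669,-4.252,3.739]}
{"k":28,"ang":[2.35,0.29,-1.51,-0.164],"qdot":[1.502,0.247,0.899,-0.634],"tip":[-0.245,0.633,0.441],"trq":[-18.8,1.41,-4.138,3.697]}
{"k":29,"ang":[2.371,0.294,-1.497,-0.173],"qdot":[1.358,0.267,0.898,-0.607],"tip":[-0.259,0.639,0.431],"trq":[-18.122,1.155,-4.02,3.655]}
{"k":30,"ang":[2.391,0.298,-1.483,-0.182],"qdot":[1.227,0.281,0.89,-0.578],"tip":[-0.272,0.644,0.422],"trq":[-17.471,0.905,-3.9,3.613]}
{"k":31,"ang":[2.408,0.302,-1.47,-0.19],"qdot":[1.108,0.292,0.875,-0.547],"tip":[-0.285,0.649,0.413],"trq":[-16.852,0.661,-3.78,3.574]}
{"k":32,"ang":[2.424,0.307,-1.457,-0.198],"qdot":[1.001,0.298,0.856,-0.516],"tip":[-0.296,0.654,0.405],"trq":[-16.267,0.426,-3.663,3.536]}
{"k":33,"ang":[2.438,0.311,-1.444,-0.206],"qdot":[0.904,0.302,0.833,-0.485],"tip":[-0.306,0.658,0.397],"trq":[-15.716,0.2,-3.549,3.5]}
{"k":34,"ang":[2.451,0.316,-1.432,-0.213],"qdot":[0.816,0.303,0.807,-0.455],"tip":[-0.316,0.662,0.39],"trq":[-15.2,-0.016,-3.44,3.467]}
{"k":35,"ang":[2.463,0.32,-1.42,-0.219],"qdot":[0.737,0.302,0.78,-0.426],"tip":[-0.325,0.665,0.384],"trq":[-14.719,-0.221,-3.337,3.436]}
{"k":36,"ang":[2.473,0.325,-1.409,-0.226],"qdot":[0.666,0.299,0.752,-0.398],"tip":[-0.333,0.669,0.378]}
{"summary": "final tip position (m): -0.333 0.669 0.378"}


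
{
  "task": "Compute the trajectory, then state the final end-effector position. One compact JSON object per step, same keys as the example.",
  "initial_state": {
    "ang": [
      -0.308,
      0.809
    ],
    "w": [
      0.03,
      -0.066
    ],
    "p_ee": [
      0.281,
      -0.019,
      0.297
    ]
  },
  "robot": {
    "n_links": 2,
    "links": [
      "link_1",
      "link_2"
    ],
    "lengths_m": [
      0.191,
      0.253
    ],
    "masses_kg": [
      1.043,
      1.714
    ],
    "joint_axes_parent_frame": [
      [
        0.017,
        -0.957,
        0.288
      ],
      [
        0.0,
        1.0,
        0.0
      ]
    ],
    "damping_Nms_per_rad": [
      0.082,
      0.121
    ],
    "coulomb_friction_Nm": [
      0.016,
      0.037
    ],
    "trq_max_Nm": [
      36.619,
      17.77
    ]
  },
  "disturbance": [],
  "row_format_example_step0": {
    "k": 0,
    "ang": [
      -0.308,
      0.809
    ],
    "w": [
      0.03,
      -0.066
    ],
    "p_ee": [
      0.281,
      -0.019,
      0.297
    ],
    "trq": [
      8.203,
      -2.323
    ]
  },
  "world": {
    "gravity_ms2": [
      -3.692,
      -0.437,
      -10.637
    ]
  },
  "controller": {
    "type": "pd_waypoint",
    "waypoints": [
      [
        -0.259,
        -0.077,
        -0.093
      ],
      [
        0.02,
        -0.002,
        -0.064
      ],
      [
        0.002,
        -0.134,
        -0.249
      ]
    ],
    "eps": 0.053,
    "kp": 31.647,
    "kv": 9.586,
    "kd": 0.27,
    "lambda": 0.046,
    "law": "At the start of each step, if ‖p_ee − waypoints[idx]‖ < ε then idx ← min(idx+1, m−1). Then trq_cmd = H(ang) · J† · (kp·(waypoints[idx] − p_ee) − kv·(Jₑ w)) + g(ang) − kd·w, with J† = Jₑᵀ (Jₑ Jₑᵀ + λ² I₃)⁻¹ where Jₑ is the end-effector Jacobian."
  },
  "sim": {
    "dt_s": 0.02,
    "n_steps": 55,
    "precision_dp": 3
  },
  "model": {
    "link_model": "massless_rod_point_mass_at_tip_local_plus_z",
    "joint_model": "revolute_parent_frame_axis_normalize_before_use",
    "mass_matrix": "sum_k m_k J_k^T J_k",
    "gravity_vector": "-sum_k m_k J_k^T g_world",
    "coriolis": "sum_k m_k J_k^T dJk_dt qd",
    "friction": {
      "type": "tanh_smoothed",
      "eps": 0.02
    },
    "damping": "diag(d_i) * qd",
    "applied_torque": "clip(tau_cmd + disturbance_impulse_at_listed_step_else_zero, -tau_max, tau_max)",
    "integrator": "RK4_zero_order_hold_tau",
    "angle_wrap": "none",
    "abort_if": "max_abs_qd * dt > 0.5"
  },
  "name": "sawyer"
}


{"k":1,"ang":[-0.289,0.836],"w":[1.847,2.725],"p_ee":[0.278,-0.018,0.296],"trq":[6.825,-3.129]}
{"k":2,"ang":[-0.243,0.904],"w":[2.751,3.944],"p_ee":[0.273,-0.015,0.293],"trq":[5.661,-3.306]}
{"k":3,"ang":[-0.183,0.988],"w":[3.23,4.459],"p_ee":[0.265,-0.012,0.289],"trq":[4.672,-3.271]}
{"k":4,"ang":[-0.116,1.079],"w":[3.511,4.666],"p_ee":[0.256,-0.007,0.284],"trq":[3.829,-3.189]}
{"k":5,"ang":[-0.044,1.173],"w":[3.694,4.733],"p_ee":[0.245,-0.003,0.279],"trq":[3.102,-3.12]}
{"k":6,"ang":[0.031,1.267],"w":[3.825,4.728],"p_ee":[0.233,0.002,0.274],"trq":[2.466,-3.079]}
{"k":7,"ang":[0.109,1.361],"w":[3.927,4.683],"p_ee":[0.221,0.007,0.268],"trq":[1.901,-3.067]}
{"k":8,"ang":[0.188,1.454],"w":[4.013,4.613],"p_ee":[0.207,0.012,0.262],"trq":[1.392,-3.079]}
{"k":9,"ang":[0.269,1.545],"w":[4.092,4.523],"p_ee":[0.194,0.016,0.255],"trq":[0.928,-3.109]}
{"k":10,"ang":[0.351,1.634],"w":[4.169,4.417],"p_ee":[0.179,0.021,0.248],"trq":[0.501,-3.151]}
{"k":11,"ang":[0.435,1.721],"w":[4.247,4.297],"p_ee":[0.165,0.025,0.241],"trq":[0.106,-3.198]}
{"k":12,"ang":[0.521,1.806],"w":[4.33,4.163],"p_ee":[0.151,0.029,0.233],"trq":[-0.259,-3.245]}
{"k":13,"ang":[0.608,1.888],"w":[4.419,4.017],"p_ee":[0.136,0.032,0.225],"trq":[-0.597,-3.287]}
{"k":14,"ang":[0.698,1.966],"w":[4.516,3.857],"p_ee":[0.122,0.035,0.217],"trq":[-0.907,-3.32]}
{"k":15,"ang":[0.789,2.042],"w":[4.62,3.684],"p_ee":[0.107,0.038,0.209],"trq":[-1.19,-3.339]}
{"k":16,"ang":[0.882,2.113],"w":[4.731,3.498],"p_ee":[0.093,0.04,0.201],"trq":[-1.443,-3.34]}
{"k":17,"ang":[0.978,2.181],"w":[4.849,3.299],"p_ee":[0.079,0.042,0.192],"trq":[-1.667,-3.319]}
{"k":18,"ang":[1.076,2.245],"w":[4.97,3.086],"p_ee":[0.066,0.043,0.184],"trq":[-1.86,-3.273]}
{"k":19,"ang":[1.176,2.305],"w":[5.091,2.86],"p_ee":[0.053,0.044,0.176],"trq":[-2.022,-3.197]}
{"k":20,"ang":[1.279,2.359],"w":[5.208,2.62],"p_ee":[0.041,0.045,0.168],"trq":[-2.154,-3.087]}
{"k":21,"ang":[1.385,2.409],"w":[5.317,2.368],"p_ee":[0.029,0.045,0.161],"trq":[-2.257,-2.94]}
{"k":22,"ang":[1.492,2.454],"w":[5.41,2.103],"p_ee":[0.017,0.045,0.153],"trq":[-2.336,-2.752]}
{"k":23,"ang":[1.601,2.494],"w":[5.482,1.827],"p_ee":[0.006,0.045,0.146],"trq":[-2.395,-2.519]}
{"k":24,"ang":[1.711,2.527],"w":[5.525,1.541],"p_ee":[-0.005,0.044,0.14],"trq":[-2.441,-2.239]}
{"k":25,"ang":[1.822,2.555],"w":[5.532,1.247],"p_ee":[-0.017,0.043,0.134],"trq":[-2.481,-1.909]}
{"k":26,"ang":[1.932,2.577],"w":[5.496,0.947],"p_ee":[-0.028,0.042,0.128],"trq":[-2.522,-1.531]}
{"k":27,"ang":[2.041,2.593],"w":[5.41,0.643],"p_ee":[-0.039,0.041,0.122],"trq":[-2.57,-1.106]}
{"k":28,"ang":[2.148,2.603],"w":[5.271,0.341],"p_ee":[-0.05,0.04,0.116],"trq":[-2.629,-0.641]}
{"k":29,"ang":[2.252,2.607],"w":[5.075,0.044],"p_ee":[-0.061,0.038,0.11],"trq":[-2.7,-0.144]}
{"k":30,"ang":[2.351,2.606],"w":[4.834,-0.228],"p_ee":[-0.073,0.036,0.104],"trq":[-2.783,0.358]}
{"k":31,"ang":[2.445,2.599],"w":[4.545,-0.484],"p_ee":[-0.085,0.033,0.097],"trq":[-2.873,0.868]}
{"k":32,"ang":[2.533,2.587],"w":[4.215,-0.721],"p_ee":[-0.096,0.03,0.09],"trq":[-2.964,1.373]}
{"k":33,"ang":[2.614,2.57],"w":[3.856,-0.932],"p_ee":[-0.108,0.027,0.083],"trq":[-3.051,1.86]}
{"k":34,"ang":[2.687,2.55],"w":[3.483,-1.112],"p_ee":[-0.119,0.024,0.075],"trq":[-3.131,2.316]}
{"k":35,"ang":[2.753,2.526],"w":[3.109,-1.259],"p_ee":[-0.13,0.02,0.066],"trq":[-3.2,2.731]}
{"k":36,"ang":[2.812,2.5],"w":[2.745,-1.371],"p_ee":[-0.14,0.016,0.058],"trq":[-3.256,3.098]}
{"k":37,"ang":[2.863,2.472],"w":[2.401,-1.45],"p_ee":[-0.149,0.011,0.049],"trq":[-3.3,3.415]}
{"k":38,"ang":[2.908,2.443],"w":[2.084,-1.497],"p_ee":[-0.158,0.007,0.04],"trq":[-3.331,3.683]}
{"k":39,"ang":[2.947,2.413],"w":[1.797,-1.518],"p_ee":[-0.166,0.003,0.031],"trq":[-3.35,3.903]}
{"k":40,"ang":[2.98,2.382],"w":[1.541,-1.514],"p_ee":[-0.173,-0.002,0.022],"trq":[-3.359,4.081]}
{"k":41,"ang":[3.009,2.352],"w":[1.315,-1.492],"p_ee":[-0.179,-0.006,0.014],"trq":[-3.36,4.22]}
{"k":42,"ang":[3.033,2.323],"w":[1.118,-1.454],"p_ee":[-0.185,-0.01,0.006],"trq":[-3.353,4.326]}
{"k":43,"ang":[3.053,2.294],"w":[0.946,-1.404],"p_ee":[-0.191,-0.014,-0.002],"trq":[-3.34,4.404]}
{"k":44,"ang":[3.071,2.267],"w":[0.798,-1.347],"p_ee":[-0.195,-0.018,-0.009],"trq":[-3.323,4.459]}
{"k":45,"ang":[3.086,2.241],"w":[0.671,-1.285],"p_ee":[-0.199,-0.022,-0.016],"trq":[-3.302,4.496]}
{"k":46,"ang":[3.098,2.215],"w":[0.561,-1.219],"p_ee":[-0.203,-0.026,-0.022],"trq":[-3.279,4.518]}
{"k":47,"ang":[3.108,2.192],"w":[0.466,-1.152],"p_ee":[-0.207,-0.029,-0.028],"trq":[-3.255,4.528]}
{"k":48,"ang":[3.117,2.169],"w":[0.384,-1.086],"p_ee":[-0.21,-0.032,-0.033],"trq":[-3.229,4.529]}
{"k":49,"ang":[3.124,2.148],"w":[0.314,-1.021],"p_ee":[-0.212,-0.035,-0.038],"trq":[-3.203,4.523]}
{"k":50,"ang":[3.129,2.129],"w":[0.253,-0.958],"p_ee":[-0.215,-0.038,-0.043],"trq":[-3.178,4.513]}
{"k":51,"ang":[3.134,2.11],"w":[0.201,-0.898],"p_ee":[-0.217,-0.04,-0.047],"trq":[-3.153,4.499]}
{"k":52,"ang":[3.137,2.093],"w":[0.156,-0.841],"p_ee":[-0.219,-0.043,-0.051],"trq":[-3.13,4.483]}
{"k":53,"ang":[3.14,2.076],"w":[0.116,-0.787],"p_ee":[-0.221,-0.045,-0.055],"trq":[-3.108,4.465]}
{"k":54,"ang":[3.142,2.061],"w":[0.083,-0.737],"p_ee":[-0.222,-0.047,-0.058],"trq":[-3.088,4.447]}
{"k":55,"ang":[3.143,2.047],"w":[0.053,-0.689],"p_ee":[-0.224,-0.049,-0.061]}
{"summary": "final p_ee position (m): -0.224 -0.049 -0.061"}


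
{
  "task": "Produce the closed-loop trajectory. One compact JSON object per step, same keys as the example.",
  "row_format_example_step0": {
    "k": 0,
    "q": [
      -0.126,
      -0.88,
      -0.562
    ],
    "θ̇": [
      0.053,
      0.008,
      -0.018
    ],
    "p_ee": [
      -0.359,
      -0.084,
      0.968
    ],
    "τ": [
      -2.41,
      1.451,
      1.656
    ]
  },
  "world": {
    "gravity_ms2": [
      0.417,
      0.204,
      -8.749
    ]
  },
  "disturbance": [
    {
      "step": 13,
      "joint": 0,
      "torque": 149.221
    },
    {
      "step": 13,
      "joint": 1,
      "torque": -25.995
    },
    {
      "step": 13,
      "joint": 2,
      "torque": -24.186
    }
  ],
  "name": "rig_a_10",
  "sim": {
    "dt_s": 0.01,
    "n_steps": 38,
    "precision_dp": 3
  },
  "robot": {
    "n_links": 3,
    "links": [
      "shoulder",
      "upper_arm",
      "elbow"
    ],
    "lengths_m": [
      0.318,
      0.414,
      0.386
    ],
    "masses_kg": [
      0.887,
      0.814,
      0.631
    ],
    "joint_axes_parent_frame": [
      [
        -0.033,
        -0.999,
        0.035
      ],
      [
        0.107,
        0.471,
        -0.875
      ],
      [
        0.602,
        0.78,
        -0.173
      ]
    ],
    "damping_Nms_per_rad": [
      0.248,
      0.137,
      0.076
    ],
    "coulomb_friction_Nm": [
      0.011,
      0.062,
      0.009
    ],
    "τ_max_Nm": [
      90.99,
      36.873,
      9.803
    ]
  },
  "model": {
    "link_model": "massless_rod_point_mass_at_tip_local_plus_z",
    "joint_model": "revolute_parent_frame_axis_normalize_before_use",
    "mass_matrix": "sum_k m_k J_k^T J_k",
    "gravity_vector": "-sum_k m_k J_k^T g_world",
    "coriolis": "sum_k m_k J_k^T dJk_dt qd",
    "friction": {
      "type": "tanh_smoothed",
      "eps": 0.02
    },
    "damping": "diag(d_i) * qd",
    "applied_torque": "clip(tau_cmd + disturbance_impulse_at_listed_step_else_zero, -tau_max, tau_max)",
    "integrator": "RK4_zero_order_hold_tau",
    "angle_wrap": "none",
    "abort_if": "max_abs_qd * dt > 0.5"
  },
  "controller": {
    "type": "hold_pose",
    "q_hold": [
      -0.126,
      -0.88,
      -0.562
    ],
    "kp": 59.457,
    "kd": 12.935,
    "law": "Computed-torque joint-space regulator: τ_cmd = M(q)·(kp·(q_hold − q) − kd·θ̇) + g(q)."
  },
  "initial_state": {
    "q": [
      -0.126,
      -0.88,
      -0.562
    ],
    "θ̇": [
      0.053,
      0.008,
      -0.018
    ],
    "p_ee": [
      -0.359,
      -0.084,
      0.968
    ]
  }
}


{"k":1,"q":[-0.126,-0.88,-0.562],"\u03b8\u0307":[0.046,0.004,-0.013],"p_ee":[-0.36,-0.084,0.968],"\u03c4":[-2.342,1.438,1.643]}
{"k":2,"q":[-0.125,-0.88,-0.562],"\u03b8\u0307":[0.039,0.002,-0.01],"p_ee":[-0.36,-0.084,0.968],"\u03c4":[-2.279,1.425,1.63]}
{"k":3,"q":[-0.125,-0.88,-0.562],"\u03b8\u0307":[0.033,0.0,-0.008],"p_ee":[-0.361,-0.084,0.968],"\u03c4":[-2.22,1.411,1.618]}
{"k":4,"q":[-0.124,-0.88,-0.562],"\u03b8\u0307":[0.028,-0.0,-0.006],"p_ee":[-0.361,-0.084,0.968],"\u03c4":[-2.164,1.398,1.607]}
{"k":5,"q":[-0.124,-0.88,-0.562],"\u03b8\u0307":[0.023,-0.001,-0.005],"p_ee":[-0.361,-0.084,0.967],"\u03c4":[-2.112,1.386,1.597]}
{"k":6,"q":[-0.124,-0.88,-0.563],"\u03b8\u0307":[0.019,-0.001,-0.004],"p_ee":[-0.361,-0.084,0.967],"\u03c4":[-2.064,1.374,1.588]}
{"k":7,"q":[-0.124,-0.88,-0.563],"\u03b8\u0307":[0.015,-0.001,-0.003],"p_ee":[-0.362,-0.084,0.967],"\u03c4":[-2.019,1.363,1.579]}
{"k":8,"q":[-0.124,-0.88,-0.563],"\u03b8\u0307":[0.012,-0.001,-0.002],"p_ee":[-0.362,-0.084,0.967],"\u03c4":[-1.977,1.353,1.571]}
{"k":9,"q":[-0.124,-0.88,-0.563],"\u03b8\u0307":[0.009,-0.001,-0.002],"p_ee":[-0.362,-0.084,0.967],"\u03c4":[-1.939,1.343,1.563]}
{"k":10,"q":[-0.123,-0.88,-0.563],"\u03b8\u0307":[0.006,-0.0,-0.001],"p_ee":[-0.362,-0.084,0.967],"\u03c4":[-1.903,1.335,1.557]}
{"k":11,"q":[-0.123,-0.88,-0.563],"\u03b8\u0307":[0.004,-0.0,-0.001],"p_ee":[-0.362,-0.084,0.967],"\u03c4":[-1.87,1.326,1.55]}
{"k":12,"q":[-0.123,-0.88,-0.563],"\u03b8\u0307":[0.002,-0.0,-0.0],"p_ee":[-0.362,-0.084,0.967],"\u03c4":[-1.84,1.319,1.544]}
{"k":13,"q":[-0.123,-0.88,-0.563],"\u03b8\u0307":[0.0,-0.0,-0.0],"p_ee":[-0.362,-0.084,0.967],"\u03c4":[90.99,-24.683,-9.803]}
{"k":14,"q":[-0.119,-0.884,-0.555],"\u03b8\u0307":[0.871,-0.881,1.595],"p_ee":[-0.365,-0.085,0.967],"\u03c4":[-14.11,4.734,3.044]}
{"k":15,"q":[-0.111,-0.892,-0.54],"\u03b8\u0307":[0.754,-0.742,1.356],"p_ee":[-0.371,-0.087,0.967],"\u03c4":[-13.097,4.406,2.924]}
{"k":16,"q":[-0.104,-0.899,-0.527],"\u03b8\u0307":[0.646,-0.618,1.14],"p_ee":[-0.377,-0.089,0.966],"\u03c4":[-12.145,4.106,2.809]}
{"k":17,"q":[-0.098,-0.905,-0.517],"\u03b8\u0307":[0.548,-0.507,0.945],"p_ee":[-0.381,-0.09,0.966],"\u03c4":[-11.251,3.83,2.698]}
{"k":18,"q":[-0.093,-0.909,-0.508],"\u03b8\u0307":[0.46,-0.409,0.772],"p_ee":[-0.385,-0.091,0.965],"\u03c4":[-10.414,3.578,2.593]}
{"k":19,"q":[-0.089,-0.913,-0.501],"\u03b8\u0307":[0.38,-0.322,0.618],"p_ee":[-0.388,-0.092,0.965],"\u03c4":[-9.632,3.347,2.492]}
{"k":20,"q":[-0.085,-0.916,-0.496],"\u03b8\u0307":[0.308,-0.246,0.482],"p_ee":[-0.391,-0.092,0.965],"\u03c4":[-8.901,3.136,2.397]}
{"k":21,"q":[-0.082,-0.918,-0.492],"\u03b8\u0307":[0.243,-0.179,0.363],"p_ee":[-0.393,-0.093,0.965],"\u03c4":[-8.221,2.941,2.308]}
{"k":22,"q":[-0.08,-0.92,-0.489],"\u03b8\u0307":[0.185,-0.122,0.259],"p_ee":[-0.394,-0.093,0.964],"\u03c4":[-7.589,2.763,2.224]}
{"k":23,"q":[-0.079,-0.921,-0.487],"\u03b8\u0307":[0.134,-0.071,0.169],"p_ee":[-0.396,-0.093,0.964],"\u03c4":[-7.001,2.6,2.146]}
{"k":24,"q":[-0.078,-0.921,-0.485],"\u03b8\u0307":[0.088,-0.028,0.091],"p_ee":[-0.396,-0.093,0.964],"\u03c4":[-6.457,2.45,2.073]}
{"k":25,"q":[-0.077,-0.921,-0.485],"\u03b8\u0307":[0.048,0.004,0.027],"p_ee":[-0.397,-0.093,0.964],"\u03c4":[-5.954,2.318,2.005]}
{"k":26,"q":[-0.077,-0.921,-0.485],"\u03b8\u0307":[0.012,0.023,-0.02],"p_ee":[-0.397,-0.093,0.964],"\u03c4":[-5.489,2.204,1.94]}
{"k":27,"q":[-0.077,-0.921,-0.485],"\u03b8\u0307":[-0.02,0.036,-0.055],"p_ee":[-0.397,-0.093,0.964],"\u03c4":[-5.062,2.103,1.88]}
{"k":28,"q":[-0.077,-0.92,-0.486],"\u03b8\u0307":[-0.047,0.046,-0.084],"p_ee":[-0.397,-0.093,0.964],"\u03c4":[-4.67,2.011,1.825]}
{"k":29,"q":[-0.078,-0.92,-0.487],"\u03b8\u0307":[-0.07,0.055,-0.109],"p_ee":[-0.397,-0.093,0.964],"\u03c4":[-4.31,1.926,1.773]}
{"k":30,"q":[-0.078,-0.919,-0.488],"\u03b8\u0307":[-0.09,0.061,-0.128],"p_ee":[-0.396,-0.093,0.964],"\u03c4":[-3.98,1.849,1.727]}
{"k":31,"q":[-0.079,-0.919,-0.489],"\u03b8\u0307":[-0.106,0.067,-0.144],"p_ee":[-0.395,-0.093,0.964],"\u03c4":[-3.678,1.779,1.684]}
{"k":32,"q":[-0.081,-0.918,-0.491],"\u03b8\u0307":[-0.12,0.071,-0.157],"p_ee":[-0.394,-0.092,0.964],"\u03c4":[-3.403,1.715,1.645]}
{"k":33,"q":[-0.082,-0.917,-0.492],"\u03b8\u0307":[-0.131,0.074,-0.166],"p_ee":[-0.393,-0.092,0.964],"\u03c4":[-3.152,1.657,1.61]}
{"k":34,"q":[-0.083,-0.916,-0.494],"\u03b8\u0307":[-0.14,0.076,-0.174],"p_ee":[-0.392,-0.092,0.964],"\u03c4":[-2.924,1.604,1.579]}
{"k":35,"q":[-0.085,-0.916,-0.496],"\u03b8\u0307":[-0.147,0.078,-0.179],"p_ee":[-0.391,-0.092,0.965],"\u03c4":[-2.718,1.556,1.55]}
{"k":36,"q":[-0.086,-0.915,-0.498],"\u03b8\u0307":[-0.153,0.079,-0.182],"p_ee":[-0.39,-0.092,0.965],"\u03c4":[-2.531,1.513,1.525]}
{"k":37,"q":[-0.088,-0.914,-0.499],"\u03b8\u0307":[-0.156,0.079,-0.184],"p_ee":[-0.389,-0.092,0.965],"\u03c4":[-2.363,1.475,1.502]}
{"k":38,"q":[-0.089,-0.913,-0.501],"\u03b8\u0307":[-0.159,0.079,-0.184],"p_ee":[-0.388,-0.092,0.965]}
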